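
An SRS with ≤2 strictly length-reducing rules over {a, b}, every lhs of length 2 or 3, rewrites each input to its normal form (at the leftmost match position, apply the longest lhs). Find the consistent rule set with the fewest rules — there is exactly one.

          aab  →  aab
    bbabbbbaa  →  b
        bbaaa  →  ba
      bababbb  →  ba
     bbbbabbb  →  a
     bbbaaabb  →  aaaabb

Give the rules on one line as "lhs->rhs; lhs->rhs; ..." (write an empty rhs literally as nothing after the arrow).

  | aab
  | bbabbbbaa => bbaabaa => bbaa => b
  | bbaaa => ba
  | bababbb => babaa => ba

baa->; bbb->a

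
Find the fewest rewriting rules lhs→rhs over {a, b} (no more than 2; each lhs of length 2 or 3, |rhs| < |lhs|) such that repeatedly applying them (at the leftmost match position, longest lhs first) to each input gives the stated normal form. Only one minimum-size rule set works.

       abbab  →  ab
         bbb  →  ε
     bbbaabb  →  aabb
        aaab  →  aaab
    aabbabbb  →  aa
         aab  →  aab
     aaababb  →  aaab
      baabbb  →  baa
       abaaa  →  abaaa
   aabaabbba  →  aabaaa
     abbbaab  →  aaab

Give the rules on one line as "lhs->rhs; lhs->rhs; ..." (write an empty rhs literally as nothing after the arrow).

  | abbab => ab
  | bbb => ε
  | bbbaabb => aabb
  | aaab

bab->; bbb->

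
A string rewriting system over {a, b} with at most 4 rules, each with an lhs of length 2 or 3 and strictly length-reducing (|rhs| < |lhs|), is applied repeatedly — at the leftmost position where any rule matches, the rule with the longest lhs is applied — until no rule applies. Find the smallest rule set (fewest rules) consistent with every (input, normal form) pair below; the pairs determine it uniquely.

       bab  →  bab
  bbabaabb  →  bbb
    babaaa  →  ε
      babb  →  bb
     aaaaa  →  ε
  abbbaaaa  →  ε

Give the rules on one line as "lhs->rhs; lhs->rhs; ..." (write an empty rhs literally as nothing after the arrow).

aaa->b; abb->b; baa->

  | bab
  | bbabaabb => bbabb => bbb
  | babaaa => baa => ε
  | babb => bb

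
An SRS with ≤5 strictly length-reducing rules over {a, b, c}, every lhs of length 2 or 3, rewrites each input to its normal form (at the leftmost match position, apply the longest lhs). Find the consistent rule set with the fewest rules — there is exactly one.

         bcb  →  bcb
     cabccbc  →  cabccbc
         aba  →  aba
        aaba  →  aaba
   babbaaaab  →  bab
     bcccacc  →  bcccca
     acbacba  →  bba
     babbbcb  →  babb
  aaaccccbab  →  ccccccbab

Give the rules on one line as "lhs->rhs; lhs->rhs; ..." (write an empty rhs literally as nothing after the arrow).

  | bcb
  | cabccbc
  | aba
  | aaba

aaa->cc; ac->; acc->ca; bbc->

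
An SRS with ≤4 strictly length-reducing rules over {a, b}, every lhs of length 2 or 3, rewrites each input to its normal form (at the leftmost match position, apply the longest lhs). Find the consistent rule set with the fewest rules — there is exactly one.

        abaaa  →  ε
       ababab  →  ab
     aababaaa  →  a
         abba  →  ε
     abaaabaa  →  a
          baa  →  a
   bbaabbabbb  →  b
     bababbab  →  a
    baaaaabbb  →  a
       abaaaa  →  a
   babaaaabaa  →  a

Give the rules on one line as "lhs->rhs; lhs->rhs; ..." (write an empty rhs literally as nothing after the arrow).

  | abaaa => aaa => ba => ε
  | ababab => abab => ab
  | aababaaa => bbabaaa => aabaaa => bbaaa => aaaa => baa => a
  | abba => aaa => ba => ε

aa->b; ba->; bb->a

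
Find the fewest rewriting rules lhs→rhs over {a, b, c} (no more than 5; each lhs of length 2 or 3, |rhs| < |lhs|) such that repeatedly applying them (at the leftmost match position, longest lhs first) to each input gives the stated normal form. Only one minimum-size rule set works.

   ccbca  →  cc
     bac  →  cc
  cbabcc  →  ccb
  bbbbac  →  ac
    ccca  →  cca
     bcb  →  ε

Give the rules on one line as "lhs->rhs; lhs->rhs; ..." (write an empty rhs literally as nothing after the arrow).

ba->c; bb->; bc->b; ccc->cc

  | ccbca => ccba => ccc => cc
  | bac => cc
  | cbabcc => ccbcc => ccbc => ccb
  | bbbbac => bbac => ac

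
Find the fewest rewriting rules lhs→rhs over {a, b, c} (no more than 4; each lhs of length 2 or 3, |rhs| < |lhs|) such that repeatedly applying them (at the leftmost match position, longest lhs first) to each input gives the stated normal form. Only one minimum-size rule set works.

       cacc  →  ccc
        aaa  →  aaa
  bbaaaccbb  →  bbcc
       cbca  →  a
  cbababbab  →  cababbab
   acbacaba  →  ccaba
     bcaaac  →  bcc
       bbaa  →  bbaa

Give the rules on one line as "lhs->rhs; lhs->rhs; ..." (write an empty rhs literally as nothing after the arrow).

  | cacc => ccc
  | aaa
  | bbaaaccbb => bbaaccbb => bbaccbb => bbccbb => bbccb => bbcc
  | cbca => a

ac->c; cb->c; cbc->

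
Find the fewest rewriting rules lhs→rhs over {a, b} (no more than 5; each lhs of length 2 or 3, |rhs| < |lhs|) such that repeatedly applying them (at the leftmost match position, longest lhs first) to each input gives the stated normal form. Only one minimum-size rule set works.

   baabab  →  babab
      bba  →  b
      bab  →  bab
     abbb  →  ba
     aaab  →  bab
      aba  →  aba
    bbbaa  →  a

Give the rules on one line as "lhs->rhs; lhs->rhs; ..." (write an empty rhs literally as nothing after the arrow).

  | baabab => babab
  | bba => aa => b
  | bab
  | abbb => aaa => ba

aa->b; aab->ab; bb->a; bbb->aa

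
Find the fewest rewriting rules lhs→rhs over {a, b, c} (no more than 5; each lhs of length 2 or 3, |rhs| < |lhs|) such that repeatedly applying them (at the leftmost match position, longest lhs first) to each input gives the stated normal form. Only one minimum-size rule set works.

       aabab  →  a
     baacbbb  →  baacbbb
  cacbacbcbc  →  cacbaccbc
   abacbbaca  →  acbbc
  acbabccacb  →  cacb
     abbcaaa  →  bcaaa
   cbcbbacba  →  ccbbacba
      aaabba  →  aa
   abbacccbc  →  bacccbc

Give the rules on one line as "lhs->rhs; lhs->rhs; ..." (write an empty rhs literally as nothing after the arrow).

  | aabab => aab => a
  | baacbbb
  | cacbacbcbc => cacbaccbc
  | abacbbaca => acbbaca => acbbc

ab->; aca->c; bcb->cb; bcc->a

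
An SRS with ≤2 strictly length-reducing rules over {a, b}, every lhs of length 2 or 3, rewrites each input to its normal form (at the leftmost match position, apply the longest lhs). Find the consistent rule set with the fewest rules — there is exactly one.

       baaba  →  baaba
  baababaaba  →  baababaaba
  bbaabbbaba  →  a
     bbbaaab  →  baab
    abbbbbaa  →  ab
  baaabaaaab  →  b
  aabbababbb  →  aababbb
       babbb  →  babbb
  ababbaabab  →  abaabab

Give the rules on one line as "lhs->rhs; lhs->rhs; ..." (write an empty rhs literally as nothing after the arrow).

aaa->; bba->

  | baaba
  | baababaaba
  | bbaabbbaba => abbbaba => abba => a
  | bbbaaab => baab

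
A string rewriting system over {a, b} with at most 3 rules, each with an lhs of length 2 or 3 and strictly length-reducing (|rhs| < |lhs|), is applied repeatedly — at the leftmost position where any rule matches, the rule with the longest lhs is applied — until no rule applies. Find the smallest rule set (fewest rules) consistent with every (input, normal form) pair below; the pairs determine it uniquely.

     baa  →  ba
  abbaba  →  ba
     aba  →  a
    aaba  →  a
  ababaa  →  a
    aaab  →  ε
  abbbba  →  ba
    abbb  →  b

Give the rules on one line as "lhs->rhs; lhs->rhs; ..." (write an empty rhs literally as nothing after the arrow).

aa->a; ab->; bb->b

  | baa => ba
  | abbaba => baba => ba
  | aba => a
  | aaba => aba => a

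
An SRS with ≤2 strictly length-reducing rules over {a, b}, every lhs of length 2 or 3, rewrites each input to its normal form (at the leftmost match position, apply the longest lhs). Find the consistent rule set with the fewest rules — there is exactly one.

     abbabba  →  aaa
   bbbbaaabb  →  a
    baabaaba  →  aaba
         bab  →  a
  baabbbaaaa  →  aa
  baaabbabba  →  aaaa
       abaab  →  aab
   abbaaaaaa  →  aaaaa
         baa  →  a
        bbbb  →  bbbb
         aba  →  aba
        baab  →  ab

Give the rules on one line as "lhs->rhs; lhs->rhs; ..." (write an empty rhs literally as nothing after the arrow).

baa->a; bab->a

  | abbabba => ababa => aaa
  | bbbbaaabb => bbbaabb => bbabb => bab => a
  | baabaaba => abaaba => aaba
  | bab => a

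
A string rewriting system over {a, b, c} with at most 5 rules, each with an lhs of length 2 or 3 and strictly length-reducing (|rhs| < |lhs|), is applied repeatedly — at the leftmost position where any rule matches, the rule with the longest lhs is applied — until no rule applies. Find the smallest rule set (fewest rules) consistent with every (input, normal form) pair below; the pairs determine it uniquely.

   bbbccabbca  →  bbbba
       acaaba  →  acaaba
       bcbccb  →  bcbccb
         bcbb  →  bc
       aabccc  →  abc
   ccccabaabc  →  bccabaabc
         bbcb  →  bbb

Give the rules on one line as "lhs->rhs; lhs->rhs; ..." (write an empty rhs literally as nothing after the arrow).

  | bbbccabbca => bbbcabbca => bbbabbca => bbbbca => bbbba
  | acaaba
  | bcbccb
  | bcbb => bc

abb->b; bbc->bb; cbb->c; ccc->bc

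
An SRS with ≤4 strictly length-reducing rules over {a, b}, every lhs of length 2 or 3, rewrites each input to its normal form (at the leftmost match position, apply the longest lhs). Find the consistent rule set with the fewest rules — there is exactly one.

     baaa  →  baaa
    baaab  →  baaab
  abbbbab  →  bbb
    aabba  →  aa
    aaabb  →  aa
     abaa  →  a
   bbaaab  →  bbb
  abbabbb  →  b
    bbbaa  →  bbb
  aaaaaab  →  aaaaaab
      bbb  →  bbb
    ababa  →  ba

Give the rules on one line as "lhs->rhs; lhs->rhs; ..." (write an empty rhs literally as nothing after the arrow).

aba->; abb->; bba->bb

  | baaa
  | baaab
  | abbbbab => bbab => bbb
  | aabba => aa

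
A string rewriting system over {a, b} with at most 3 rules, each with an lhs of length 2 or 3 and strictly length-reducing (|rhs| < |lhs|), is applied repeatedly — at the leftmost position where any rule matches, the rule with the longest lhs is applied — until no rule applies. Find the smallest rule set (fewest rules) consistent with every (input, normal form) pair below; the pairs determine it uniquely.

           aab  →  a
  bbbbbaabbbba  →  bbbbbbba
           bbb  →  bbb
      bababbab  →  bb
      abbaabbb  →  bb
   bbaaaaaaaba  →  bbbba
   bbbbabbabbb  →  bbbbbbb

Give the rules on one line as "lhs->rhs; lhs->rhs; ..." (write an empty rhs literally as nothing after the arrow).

aaa->b; ab->

  | aab => a
  | bbbbbaabbbba => bbbbbabbba => bbbbbbba
  | bbb
  | bababbab => babbab => bbab => bb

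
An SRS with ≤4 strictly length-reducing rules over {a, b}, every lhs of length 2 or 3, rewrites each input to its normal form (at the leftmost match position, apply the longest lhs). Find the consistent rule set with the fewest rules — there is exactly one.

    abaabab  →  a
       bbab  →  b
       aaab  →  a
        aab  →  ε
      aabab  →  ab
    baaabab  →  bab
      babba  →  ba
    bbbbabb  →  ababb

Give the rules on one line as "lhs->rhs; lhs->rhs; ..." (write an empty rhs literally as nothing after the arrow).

  | abaabab => abbbab => aaab => a
  | bbab => b
  | aaab => a
  | aab => ε

aab->; baa->bb; bba->; bbb->a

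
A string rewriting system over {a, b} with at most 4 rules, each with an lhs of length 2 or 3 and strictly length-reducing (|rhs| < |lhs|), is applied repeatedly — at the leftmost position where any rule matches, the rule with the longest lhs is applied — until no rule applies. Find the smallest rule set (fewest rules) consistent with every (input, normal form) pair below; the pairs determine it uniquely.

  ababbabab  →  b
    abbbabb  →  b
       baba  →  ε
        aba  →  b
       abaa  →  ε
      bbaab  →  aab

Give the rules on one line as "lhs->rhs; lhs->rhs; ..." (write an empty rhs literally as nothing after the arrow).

aba->b; ba->; bb->

  | ababbabab => bbbabab => babab => bab => b
  | abbbabb => ababb => bbb => b
  | baba => ba => ε
  | aba => b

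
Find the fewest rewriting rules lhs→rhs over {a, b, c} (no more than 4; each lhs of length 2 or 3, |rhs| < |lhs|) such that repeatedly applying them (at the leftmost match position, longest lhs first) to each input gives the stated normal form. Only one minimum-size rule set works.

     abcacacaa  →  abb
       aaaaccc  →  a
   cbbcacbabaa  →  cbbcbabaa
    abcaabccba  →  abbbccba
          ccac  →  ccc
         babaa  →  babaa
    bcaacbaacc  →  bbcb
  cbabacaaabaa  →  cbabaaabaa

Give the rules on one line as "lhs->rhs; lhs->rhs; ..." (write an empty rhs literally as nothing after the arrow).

  | abcacacaa => abcacaa => abcaa => abb
  | aaaaccc => aaacc => aac => a
  | cbbcacbabaa => cbbcbabaa
  | abcaabccba => abbbccba

ac->; caa->b; cca->cc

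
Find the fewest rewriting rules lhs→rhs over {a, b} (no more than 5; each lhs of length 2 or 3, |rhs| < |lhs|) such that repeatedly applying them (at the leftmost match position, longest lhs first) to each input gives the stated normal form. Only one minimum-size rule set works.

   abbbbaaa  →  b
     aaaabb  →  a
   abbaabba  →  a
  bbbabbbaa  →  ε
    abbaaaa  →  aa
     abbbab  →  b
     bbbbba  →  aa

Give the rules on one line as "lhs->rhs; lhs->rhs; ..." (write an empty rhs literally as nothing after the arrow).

aaa->; aab->b; bb->; bbb->a

  | abbbbaaa => aabaaa => baaa => b
  | aaaabb => abb => a
  | abbaabba => aaabba => bba => a
  | bbbabbbaa => aabbbaa => bbbaa => aaa => ε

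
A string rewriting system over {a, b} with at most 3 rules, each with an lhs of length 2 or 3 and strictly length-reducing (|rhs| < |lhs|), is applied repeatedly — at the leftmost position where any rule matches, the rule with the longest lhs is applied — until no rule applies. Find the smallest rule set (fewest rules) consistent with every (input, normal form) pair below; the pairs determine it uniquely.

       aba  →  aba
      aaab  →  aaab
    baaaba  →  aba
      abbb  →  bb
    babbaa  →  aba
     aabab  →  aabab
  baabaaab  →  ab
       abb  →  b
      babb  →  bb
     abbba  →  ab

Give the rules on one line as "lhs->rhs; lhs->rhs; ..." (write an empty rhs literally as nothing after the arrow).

abb->b; baa->; bba->ab

  | aba
  | aaab
  | baaaba => aba
  | abbb => bb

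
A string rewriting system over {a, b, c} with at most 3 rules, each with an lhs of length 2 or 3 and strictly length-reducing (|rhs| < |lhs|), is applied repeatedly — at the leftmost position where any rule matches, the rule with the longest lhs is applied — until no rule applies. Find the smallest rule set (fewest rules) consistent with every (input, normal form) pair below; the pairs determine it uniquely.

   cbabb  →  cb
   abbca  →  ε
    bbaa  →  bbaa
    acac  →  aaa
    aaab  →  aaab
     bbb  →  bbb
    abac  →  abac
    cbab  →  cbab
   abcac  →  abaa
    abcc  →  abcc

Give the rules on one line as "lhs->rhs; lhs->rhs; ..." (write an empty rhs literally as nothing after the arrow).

  | cbabb => cb
  | abbca => ca => ε
  | bbaa
  | acac => aaa

abb->; ca->; cac->aa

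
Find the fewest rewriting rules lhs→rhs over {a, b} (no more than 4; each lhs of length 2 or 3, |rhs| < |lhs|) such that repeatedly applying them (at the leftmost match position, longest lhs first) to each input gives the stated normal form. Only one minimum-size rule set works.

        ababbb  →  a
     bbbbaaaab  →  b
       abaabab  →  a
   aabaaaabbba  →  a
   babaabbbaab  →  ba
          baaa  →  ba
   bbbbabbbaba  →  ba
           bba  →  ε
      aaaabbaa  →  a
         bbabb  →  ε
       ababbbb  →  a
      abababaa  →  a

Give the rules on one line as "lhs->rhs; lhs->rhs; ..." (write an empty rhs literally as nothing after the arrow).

aa->a; ab->a; bb->; bba->bb

  | ababbb => aabbb => abbb => abb => ab => a
  | bbbbaaaab => bbaaaab => bbaaab => bbaab => bbab => bbb => b
  | abaabab => aaabab => aabab => abab => aab => ab => a
  | aabaaaabbba => abaaaabbba => aaaaabbba => aaaabbba => aaabbba => aabbba => abbba => abba => aba => aa => a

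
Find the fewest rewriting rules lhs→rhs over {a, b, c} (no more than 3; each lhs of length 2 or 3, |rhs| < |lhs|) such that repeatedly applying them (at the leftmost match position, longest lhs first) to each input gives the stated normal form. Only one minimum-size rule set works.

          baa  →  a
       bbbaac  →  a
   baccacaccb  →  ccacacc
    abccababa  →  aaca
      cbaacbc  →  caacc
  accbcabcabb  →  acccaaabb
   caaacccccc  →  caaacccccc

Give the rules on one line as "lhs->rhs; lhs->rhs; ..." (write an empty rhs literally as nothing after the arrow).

  | baa => a
  | bbbaac => bbac => bc => a
  | baccacaccb => ccacaccb => ccacacc
  | abccababa => aacababa => aacaba => aaca

ba->; bc->a; cb->c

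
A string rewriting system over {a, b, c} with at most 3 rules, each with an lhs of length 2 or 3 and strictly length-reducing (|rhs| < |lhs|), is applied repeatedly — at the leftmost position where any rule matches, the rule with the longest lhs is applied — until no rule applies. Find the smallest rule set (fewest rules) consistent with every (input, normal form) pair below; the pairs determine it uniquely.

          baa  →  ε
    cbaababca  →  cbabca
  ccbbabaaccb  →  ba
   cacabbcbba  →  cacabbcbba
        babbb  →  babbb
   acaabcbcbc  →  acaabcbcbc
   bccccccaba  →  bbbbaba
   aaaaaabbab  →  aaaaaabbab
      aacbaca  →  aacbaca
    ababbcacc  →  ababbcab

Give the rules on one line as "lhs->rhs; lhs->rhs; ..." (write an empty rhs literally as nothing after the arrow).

baa->; cc->b; ccb->

  | baa => ε
  | cbaababca => cbabca
  | ccbbabaaccb => babaaccb => baccb => ba
  | cacabbcbba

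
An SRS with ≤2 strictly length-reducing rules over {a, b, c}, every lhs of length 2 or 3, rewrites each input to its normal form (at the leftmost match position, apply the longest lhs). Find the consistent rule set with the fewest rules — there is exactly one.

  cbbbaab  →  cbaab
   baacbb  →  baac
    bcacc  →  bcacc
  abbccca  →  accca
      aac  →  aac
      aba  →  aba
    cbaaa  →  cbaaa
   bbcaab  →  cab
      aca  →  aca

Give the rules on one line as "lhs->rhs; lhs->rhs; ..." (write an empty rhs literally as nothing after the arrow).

  | cbbbaab => cbaab
  | baacbb => baac
  | bcacc
  | abbccca => accca

bb->; caa->ca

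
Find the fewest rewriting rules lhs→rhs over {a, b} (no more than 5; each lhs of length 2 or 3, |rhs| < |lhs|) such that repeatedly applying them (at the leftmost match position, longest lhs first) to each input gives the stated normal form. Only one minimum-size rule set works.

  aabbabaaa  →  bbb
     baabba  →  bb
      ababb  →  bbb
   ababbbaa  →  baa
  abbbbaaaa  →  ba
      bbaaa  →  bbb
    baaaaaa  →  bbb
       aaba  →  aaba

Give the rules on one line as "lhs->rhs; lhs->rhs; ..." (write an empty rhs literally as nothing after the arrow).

aaa->bb; abb->b; bab->aa; bba->ba

  | aabbabaaa => ababaaa => aaaaaa => bbaaa => baaa => bbb
  | baabba => baba => aaa => bb
  | ababb => aaab => bbb
  | ababbbaa => aaabbaa => bbbbaa => bbbaa => bbaa => baa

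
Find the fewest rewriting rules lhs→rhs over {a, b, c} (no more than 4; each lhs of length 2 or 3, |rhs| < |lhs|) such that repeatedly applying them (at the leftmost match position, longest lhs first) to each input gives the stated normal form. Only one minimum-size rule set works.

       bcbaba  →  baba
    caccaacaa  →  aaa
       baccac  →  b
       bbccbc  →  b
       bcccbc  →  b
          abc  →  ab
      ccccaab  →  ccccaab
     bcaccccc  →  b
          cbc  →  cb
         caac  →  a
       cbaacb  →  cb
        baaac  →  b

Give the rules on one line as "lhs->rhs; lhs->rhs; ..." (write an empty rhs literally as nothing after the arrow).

ac->c; bb->b; bc->b; cac->a

  | bcbaba => bbaba => baba
  | caccaacaa => acaacaa => caacaa => cacaa => aaa
  | baccac => bccac => bcac => bac => bc => b
  | bbccbc => bccbc => bcbc => bbc => bc => b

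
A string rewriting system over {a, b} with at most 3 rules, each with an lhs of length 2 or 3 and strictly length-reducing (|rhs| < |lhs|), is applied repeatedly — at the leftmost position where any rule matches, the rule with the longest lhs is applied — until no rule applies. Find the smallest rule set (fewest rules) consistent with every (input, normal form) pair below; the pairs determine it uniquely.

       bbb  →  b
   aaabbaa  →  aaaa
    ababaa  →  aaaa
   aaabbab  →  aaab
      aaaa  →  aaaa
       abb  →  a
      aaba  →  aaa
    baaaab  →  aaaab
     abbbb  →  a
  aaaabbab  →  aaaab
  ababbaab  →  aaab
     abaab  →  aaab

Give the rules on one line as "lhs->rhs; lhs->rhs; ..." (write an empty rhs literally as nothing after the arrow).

ba->a; bb->; bba->

  | bbb => b
  | aaabbaa => aaaa
  | ababaa => aabaa => aaaa
  | aaabbab => aaab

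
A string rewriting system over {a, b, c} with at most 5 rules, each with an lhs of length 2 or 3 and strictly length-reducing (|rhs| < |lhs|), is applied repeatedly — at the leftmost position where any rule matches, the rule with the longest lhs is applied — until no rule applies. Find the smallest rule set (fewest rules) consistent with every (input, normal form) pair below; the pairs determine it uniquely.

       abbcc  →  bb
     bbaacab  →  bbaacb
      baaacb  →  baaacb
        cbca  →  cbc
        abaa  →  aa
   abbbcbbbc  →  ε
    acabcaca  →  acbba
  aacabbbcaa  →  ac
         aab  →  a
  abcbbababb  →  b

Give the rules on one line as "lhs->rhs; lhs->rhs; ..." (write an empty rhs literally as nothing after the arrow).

ab->; bbb->ac; ca->c; cc->b

  | abbcc => bcc => bb
  | bbaacab => bbaacb
  | baaacb
  | cbca => cbc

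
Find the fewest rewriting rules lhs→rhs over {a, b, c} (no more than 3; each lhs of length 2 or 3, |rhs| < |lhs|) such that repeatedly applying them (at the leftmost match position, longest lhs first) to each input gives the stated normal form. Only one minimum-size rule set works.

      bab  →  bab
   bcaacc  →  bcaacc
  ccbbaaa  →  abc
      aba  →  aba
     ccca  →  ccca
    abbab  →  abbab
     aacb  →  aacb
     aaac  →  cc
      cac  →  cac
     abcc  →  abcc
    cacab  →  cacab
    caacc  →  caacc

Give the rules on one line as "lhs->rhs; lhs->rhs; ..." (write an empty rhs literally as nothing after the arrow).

  | bab
  | bcaacc
  | ccbbaaa => abaaa => abc
  | aba

aaa->c; ccb->a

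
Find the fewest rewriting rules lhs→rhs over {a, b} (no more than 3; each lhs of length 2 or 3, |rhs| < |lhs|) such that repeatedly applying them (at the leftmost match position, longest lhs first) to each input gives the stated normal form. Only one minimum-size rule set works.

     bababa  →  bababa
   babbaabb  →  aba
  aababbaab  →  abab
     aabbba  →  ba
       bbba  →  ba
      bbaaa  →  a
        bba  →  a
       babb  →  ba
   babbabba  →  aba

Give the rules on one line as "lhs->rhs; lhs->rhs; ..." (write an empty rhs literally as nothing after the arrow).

  | bababa
  | babbaabb => baaabb => ababb => aba
  | aababbaab => babbaab => baaab => abab
  | aabbba => bbba => ba

aa->; baa->ab; bb->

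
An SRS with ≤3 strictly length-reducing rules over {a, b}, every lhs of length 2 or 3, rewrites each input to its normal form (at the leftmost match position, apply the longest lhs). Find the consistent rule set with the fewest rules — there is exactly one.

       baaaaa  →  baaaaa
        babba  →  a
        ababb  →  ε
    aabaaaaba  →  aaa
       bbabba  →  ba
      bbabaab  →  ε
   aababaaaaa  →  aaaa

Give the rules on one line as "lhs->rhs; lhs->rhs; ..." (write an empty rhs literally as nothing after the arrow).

ab->; aba->; bb->

  | baaaaa
  | babba => bba => a
  | ababb => bb => ε
  | aabaaaaba => aaaaba => aaa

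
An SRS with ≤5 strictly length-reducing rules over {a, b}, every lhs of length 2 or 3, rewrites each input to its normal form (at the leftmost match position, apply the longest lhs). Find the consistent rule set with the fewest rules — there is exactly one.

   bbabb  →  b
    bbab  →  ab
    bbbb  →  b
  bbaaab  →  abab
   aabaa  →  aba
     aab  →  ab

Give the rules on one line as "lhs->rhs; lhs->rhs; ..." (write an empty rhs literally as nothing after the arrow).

aa->a; aaa->ab; abb->b; bb->a

  | bbabb => aabb => abb => b
  | bbab => aab => ab
  | bbbb => abb => b
  | bbaaab => aaaab => abab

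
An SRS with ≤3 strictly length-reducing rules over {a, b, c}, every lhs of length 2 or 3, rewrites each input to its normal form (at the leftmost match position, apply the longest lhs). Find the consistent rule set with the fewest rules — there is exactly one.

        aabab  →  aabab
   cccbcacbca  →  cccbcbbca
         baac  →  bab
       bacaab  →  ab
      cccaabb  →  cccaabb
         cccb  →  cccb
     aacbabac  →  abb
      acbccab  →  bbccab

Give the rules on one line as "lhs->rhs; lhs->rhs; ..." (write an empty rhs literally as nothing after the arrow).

  | aabab
  | cccbcacbca => cccbcbbca
  | baac => bab
  | bacaab => bbaab => ab

ac->b; bba->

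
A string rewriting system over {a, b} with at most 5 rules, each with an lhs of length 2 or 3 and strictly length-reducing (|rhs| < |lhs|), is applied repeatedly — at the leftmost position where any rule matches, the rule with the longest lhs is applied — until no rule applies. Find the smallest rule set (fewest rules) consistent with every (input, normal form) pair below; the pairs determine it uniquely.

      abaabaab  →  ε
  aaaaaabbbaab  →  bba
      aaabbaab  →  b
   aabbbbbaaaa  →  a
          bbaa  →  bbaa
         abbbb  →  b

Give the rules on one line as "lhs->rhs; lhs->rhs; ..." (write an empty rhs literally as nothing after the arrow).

  | abaabaab => baabaab => babaab => baaab => bbb => ε
  | aaaaaabbbaab => baaabbbaab => bbbbbaab => bbaab => bbab => bba
  | aaabbaab => bbbaab => aab => ab => b
  | aabbbbbaaaa => abbbbbaaaa => bbbbbaaaa => bbaaaa => bbba => a

aaa->b; ab->b; bab->ba; bbb->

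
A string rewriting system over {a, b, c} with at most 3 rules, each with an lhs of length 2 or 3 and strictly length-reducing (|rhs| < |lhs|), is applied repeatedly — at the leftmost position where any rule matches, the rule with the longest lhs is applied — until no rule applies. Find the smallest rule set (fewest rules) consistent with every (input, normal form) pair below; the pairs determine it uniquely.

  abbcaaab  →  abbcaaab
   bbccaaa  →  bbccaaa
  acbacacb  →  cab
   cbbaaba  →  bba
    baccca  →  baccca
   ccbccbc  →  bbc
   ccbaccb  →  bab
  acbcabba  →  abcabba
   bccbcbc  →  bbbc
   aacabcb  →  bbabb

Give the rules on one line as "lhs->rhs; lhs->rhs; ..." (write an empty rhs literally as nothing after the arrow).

  | abbcaaab
  | bbccaaa
  | acbacacb => abacacb => cacb => cab
  | cbbaaba => bbaaba => bba

aac->bb; aba->; cb->b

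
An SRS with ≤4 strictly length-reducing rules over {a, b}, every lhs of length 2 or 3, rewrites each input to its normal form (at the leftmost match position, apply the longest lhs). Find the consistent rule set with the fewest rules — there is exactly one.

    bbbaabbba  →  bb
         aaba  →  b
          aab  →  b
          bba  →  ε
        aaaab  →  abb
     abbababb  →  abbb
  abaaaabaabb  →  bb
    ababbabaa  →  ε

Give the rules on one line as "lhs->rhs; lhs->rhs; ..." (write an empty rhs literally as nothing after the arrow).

aa->; aaa->ab; ba->b; bba->

  | bbbaabbba => babbba => bbbba => bb
  | aaba => ba => b
  | aab => b
  | bba => ε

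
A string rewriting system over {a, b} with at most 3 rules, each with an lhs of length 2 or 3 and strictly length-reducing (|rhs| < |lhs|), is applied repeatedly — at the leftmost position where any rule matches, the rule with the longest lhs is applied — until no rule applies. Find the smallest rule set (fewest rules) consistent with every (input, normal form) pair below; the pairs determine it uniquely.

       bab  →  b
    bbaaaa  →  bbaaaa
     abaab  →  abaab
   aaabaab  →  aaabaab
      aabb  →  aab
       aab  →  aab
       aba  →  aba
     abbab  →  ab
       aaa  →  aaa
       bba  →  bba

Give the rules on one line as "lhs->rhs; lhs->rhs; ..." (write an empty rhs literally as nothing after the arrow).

abb->ab; bab->b

  | bab => b
  | bbaaaa
  | abaab
  | aaabaab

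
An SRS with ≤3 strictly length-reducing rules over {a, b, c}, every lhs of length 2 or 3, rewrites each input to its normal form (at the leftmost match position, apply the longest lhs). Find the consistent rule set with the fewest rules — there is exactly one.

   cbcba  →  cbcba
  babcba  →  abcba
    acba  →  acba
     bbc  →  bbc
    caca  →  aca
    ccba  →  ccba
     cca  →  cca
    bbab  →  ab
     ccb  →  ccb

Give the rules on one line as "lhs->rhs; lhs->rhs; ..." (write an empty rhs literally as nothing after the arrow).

  | cbcba
  | babcba => abcba
  | acba
  | bbc

bab->ab; cac->ac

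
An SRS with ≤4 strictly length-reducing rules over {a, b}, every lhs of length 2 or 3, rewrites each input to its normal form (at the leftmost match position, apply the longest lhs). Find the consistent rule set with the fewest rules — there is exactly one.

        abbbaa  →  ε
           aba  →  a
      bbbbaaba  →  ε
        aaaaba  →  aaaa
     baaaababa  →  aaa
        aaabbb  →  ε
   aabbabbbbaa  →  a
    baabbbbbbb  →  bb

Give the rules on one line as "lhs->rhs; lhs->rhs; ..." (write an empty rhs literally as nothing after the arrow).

  | abbbaa => bbaa => ba => ε
  | aba => a
  | bbbbaaba => bbaaba => baba => ba => ε
  | aaaaba => aaaa

ab->; ba->; bbb->b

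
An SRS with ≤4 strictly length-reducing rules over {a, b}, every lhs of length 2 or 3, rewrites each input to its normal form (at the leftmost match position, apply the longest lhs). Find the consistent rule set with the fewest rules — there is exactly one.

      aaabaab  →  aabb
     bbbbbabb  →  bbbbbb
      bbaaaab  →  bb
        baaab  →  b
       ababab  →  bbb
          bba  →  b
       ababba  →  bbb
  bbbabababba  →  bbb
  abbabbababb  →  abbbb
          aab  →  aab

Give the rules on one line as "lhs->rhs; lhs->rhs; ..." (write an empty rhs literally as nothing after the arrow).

  | aaabaab => aabbab => aabb
  | bbbbbabb => bbbbbb
  | bbaaaab => bbaaab => bbaab => bbab => bb
  | baaab => baab => bab => b

aba->bb; ba->; baa->ba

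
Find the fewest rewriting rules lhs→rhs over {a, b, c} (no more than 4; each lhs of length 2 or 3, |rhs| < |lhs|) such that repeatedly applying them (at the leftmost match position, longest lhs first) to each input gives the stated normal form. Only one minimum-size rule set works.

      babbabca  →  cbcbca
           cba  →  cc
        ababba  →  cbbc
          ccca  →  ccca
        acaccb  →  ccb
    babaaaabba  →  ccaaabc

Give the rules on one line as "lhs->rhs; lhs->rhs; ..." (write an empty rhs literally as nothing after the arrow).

  | babbabca => cbbabca => cbcbca
  | cba => cc
  | ababba => cbbba => cbbc
  | ccca

aba->cb; aca->; ba->c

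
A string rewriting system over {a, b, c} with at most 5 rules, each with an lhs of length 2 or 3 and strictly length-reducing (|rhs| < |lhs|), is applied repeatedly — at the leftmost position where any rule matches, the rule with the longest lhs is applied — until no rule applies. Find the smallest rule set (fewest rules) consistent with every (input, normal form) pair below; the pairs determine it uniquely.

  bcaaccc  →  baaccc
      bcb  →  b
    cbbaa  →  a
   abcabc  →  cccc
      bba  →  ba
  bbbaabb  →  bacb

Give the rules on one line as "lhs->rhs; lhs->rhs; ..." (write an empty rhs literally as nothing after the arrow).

  | bcaaccc => baaccc
  | bcb => bb => b
  | cbbaa => cbaa => a
  | abcabc => ccabc => cccc

ab->c; bb->b; bc->b; cba->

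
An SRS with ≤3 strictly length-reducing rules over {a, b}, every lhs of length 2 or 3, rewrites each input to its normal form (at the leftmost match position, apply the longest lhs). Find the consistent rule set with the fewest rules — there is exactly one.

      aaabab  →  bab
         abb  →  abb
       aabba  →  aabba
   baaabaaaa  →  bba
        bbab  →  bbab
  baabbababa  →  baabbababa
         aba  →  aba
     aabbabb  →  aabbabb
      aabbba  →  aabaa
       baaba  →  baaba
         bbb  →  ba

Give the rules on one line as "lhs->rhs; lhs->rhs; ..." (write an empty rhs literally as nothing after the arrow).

  | aaabab => bab
  | abb
  | aabba
  | baaabaaaa => bbaaaa => bba

aaa->; bbb->ba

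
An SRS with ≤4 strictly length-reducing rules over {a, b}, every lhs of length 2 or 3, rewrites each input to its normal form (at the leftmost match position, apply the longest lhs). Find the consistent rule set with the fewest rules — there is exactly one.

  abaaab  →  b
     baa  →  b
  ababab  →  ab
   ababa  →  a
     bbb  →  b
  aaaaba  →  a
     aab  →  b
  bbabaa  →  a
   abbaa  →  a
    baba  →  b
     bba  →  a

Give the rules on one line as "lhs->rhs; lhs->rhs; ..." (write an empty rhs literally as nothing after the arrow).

  | abaaab => aaaab => baab => aab => bb => b
  | baa => aa => b
  | ababab => aabab => bbab => bab => ab
  | ababa => aaba => bba => ba => a

aa->b; ba->a; bb->b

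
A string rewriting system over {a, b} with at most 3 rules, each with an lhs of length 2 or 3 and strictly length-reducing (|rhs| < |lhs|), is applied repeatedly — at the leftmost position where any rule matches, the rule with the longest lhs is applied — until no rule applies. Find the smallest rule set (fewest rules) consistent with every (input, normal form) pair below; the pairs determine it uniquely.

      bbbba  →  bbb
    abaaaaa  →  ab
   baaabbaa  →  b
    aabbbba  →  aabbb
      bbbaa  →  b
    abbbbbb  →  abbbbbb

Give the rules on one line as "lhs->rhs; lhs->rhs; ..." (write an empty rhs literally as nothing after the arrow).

  | bbbba => bbb
  | abaaaaa => abaaaa => abaaa => abaa => aba => ab
  | baaabbaa => baabbaa => babbaa => bbbaa => bba => b
  | aabbbba => aabbb

ba->b; bba->b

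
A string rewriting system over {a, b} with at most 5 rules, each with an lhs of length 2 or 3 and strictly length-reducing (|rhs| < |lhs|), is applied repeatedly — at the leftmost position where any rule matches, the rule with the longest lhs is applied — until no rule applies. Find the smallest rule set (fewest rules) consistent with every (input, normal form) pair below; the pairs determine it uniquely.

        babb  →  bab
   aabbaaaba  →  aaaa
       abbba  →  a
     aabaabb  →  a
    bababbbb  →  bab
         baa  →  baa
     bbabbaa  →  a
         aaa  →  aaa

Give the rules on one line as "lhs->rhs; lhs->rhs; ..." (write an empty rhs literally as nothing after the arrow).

aab->a; aba->aa; bb->b; bba->

  | babb => bab
  | aabbaaaba => abaaaba => aaaaba => aaaa
  | abbba => abba => a
  | aabaabb => aaabb => aab => a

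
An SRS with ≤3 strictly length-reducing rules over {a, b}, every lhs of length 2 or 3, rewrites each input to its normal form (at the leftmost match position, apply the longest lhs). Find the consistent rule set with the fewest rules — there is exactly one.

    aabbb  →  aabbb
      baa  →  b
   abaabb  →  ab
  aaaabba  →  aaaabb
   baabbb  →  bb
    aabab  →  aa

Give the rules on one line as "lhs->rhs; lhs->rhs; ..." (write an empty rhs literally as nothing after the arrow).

ba->b; bab->

  | aabbb
  | baa => ba => b
  | abaabb => ababb => ab
  | aaaabba => aaaabb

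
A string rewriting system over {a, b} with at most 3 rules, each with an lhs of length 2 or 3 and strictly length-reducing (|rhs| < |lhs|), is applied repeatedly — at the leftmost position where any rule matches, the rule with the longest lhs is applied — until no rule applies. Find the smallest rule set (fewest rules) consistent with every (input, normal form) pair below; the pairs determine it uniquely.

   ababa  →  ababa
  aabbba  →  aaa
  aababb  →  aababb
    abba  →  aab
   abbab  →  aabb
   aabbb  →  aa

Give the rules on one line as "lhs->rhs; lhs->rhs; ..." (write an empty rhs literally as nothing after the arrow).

  | ababa
  | aabbba => aaa
  | aababb
  | abba => aab

bba->ab; bbb->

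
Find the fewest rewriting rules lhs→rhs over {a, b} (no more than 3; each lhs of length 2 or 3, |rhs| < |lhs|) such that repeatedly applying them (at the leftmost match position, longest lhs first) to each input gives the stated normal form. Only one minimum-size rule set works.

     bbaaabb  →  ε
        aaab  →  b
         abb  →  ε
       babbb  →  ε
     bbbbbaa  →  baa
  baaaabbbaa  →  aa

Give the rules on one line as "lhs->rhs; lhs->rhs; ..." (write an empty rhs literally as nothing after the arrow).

  | bbaaabb => aaabb => aabb => abb => bb => ε
  | aaab => aab => ab => b
  | abb => bb => ε
  | babbb => bbbb => bb => ε

ab->b; bb->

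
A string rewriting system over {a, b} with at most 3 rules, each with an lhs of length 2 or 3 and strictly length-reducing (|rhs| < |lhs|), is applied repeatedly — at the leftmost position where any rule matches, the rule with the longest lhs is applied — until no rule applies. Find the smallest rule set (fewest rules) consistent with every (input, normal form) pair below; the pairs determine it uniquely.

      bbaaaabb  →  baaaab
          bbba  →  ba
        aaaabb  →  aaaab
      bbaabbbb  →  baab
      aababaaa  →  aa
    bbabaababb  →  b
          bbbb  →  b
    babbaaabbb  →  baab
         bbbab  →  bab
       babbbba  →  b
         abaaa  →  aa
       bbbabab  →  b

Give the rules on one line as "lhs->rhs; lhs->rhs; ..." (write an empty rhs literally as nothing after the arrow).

  | bbaaaabb => baaaabb => baaaab
  | bbba => bba => ba
  | aaaabb => aaaab
  | bbaabbbb => baabbbb => baabbb => baabb => baab

aba->; bb->b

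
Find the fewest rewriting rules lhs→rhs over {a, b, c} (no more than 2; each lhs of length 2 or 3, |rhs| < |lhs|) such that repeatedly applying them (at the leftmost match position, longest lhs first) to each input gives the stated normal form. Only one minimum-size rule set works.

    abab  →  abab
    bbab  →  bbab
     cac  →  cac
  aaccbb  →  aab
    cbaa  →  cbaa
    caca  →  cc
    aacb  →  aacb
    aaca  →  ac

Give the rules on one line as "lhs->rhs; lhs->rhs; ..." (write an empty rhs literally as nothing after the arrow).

aca->c; ccb->

  | abab
  | bbab
  | cac
  | aaccbb => aab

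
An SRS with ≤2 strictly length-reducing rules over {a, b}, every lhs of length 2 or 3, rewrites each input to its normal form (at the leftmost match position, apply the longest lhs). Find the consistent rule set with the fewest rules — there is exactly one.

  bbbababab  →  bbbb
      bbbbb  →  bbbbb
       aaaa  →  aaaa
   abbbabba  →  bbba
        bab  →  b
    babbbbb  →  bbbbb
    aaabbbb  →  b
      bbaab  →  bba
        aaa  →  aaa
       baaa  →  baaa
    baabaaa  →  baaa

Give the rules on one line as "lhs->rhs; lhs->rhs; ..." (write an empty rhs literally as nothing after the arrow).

  | bbbababab => bbbbab => bbbb
  | bbbbb
  | aaaa
  | abbbabba => bbabba => bbba

ab->; aba->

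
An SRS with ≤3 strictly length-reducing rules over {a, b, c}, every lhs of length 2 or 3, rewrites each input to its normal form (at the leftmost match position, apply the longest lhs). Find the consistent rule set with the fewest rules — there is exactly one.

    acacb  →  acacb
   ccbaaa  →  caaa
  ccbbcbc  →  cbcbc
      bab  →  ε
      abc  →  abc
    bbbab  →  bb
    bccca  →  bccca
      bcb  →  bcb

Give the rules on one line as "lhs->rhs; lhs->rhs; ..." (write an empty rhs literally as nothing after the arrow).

  | acacb
  | ccbaaa => caaa
  | ccbbcbc => cbcbc
  | bab => ε

bab->; ccb->c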